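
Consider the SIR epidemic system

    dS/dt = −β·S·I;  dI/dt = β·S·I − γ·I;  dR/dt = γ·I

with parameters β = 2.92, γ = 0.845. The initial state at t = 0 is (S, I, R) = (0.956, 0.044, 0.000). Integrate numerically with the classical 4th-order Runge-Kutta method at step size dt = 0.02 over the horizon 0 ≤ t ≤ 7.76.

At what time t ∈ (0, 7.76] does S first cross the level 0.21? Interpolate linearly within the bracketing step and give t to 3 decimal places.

t = 2.230

t=0.000: state=(0.956, 0.044, 0.000)
step 1 (dt=0.02): k1=(-0.123, 0.086, 0.037), k2=(-0.125, 0.087, 0.038), k3=(-0.125, 0.087, 0.038), k4=(-0.127, 0.089, 0.039); state += dt/6·(k1+2k2+2k3+k4)
t=0.020: state=(0.953, 0.046, 0.001)
t=0.040: state=(0.951, 0.048, 0.002)
t=0.060: state=(0.948, 0.049, 0.002)
continuing one RK4 step at a time; state shown every 25 steps (Δt=0.5):
t=0.500: state=(0.860, 0.110, 0.031)
t=1.000: state=(0.678, 0.223, 0.100)
t=1.500: state=(0.449, 0.332, 0.219)
t=2.000: state=(0.267, 0.364, 0.369)
t=2.220: state=(0.212, 0.352, 0.436)
next step: t=2.240: state=(0.208, 0.351, 0.442) — S has crossed 0.21
linear interpolation between t=2.220 (0.21212) and t=2.240 (0.20781) → t≈2.230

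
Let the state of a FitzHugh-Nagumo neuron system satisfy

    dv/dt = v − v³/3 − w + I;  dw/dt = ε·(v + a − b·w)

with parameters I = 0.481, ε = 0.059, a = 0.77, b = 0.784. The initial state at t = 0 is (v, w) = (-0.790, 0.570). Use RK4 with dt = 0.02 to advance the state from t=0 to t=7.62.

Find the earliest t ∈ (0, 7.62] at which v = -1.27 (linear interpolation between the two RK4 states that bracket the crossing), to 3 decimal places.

t = 0.665

t=0.000: state=(-0.790, 0.570)
step 1 (dt=0.02): k1=(-0.715, -0.028), k2=(-0.717, -0.028), k3=(-0.717, -0.028), k4=(-0.719, -0.028); state += dt/6·(k1+2k2+2k3+k4)
t=0.020: state=(-0.804, 0.569)
t=0.040: state=(-0.819, 0.569)
t=0.060: state=(-0.833, 0.568)
continuing one RK4 step at a time; state shown every 25 steps (Δt=0.5):
t=0.500: state=(-1.158, 0.551)
t=0.660: state=(-1.267, 0.543)
next step: t=0.680: state=(-1.280, 0.542) — v has crossed -1.27
linear interpolation between t=0.660 (-1.26688) and t=0.680 (-1.27981) → t≈0.665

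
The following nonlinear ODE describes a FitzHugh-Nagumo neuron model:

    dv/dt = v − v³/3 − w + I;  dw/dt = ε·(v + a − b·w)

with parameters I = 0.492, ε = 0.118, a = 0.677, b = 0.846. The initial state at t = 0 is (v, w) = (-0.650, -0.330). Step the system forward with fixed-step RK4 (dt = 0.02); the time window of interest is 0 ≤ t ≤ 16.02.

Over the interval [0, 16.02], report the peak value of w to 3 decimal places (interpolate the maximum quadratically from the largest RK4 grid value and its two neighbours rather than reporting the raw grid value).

t=0.000: state=(-0.650, -0.330)
step 1 (dt=0.02): k1=(0.264, 0.036), k2=(0.265, 0.036), k3=(0.265, 0.036), k4=(0.266, 0.037); state += dt/6·(k1+2k2+2k3+k4)
t=0.020: state=(-0.645, -0.329)
t=0.040: state=(-0.639, -0.329)
t=0.060: state=(-0.634, -0.328)
continuing one RK4 step at a time; state shown every 50 steps (Δt=1):
t=1.000: state=(-0.299, -0.278)
t=2.000: state=(0.445, -0.172)
t=3.000: state=(1.564, 0.037)
t=4.000: state=(1.824, 0.307)
t=5.000: state=(1.751, 0.556)
t=6.000: state=(1.643, 0.769)
t=7.000: state=(1.527, 0.950)
t=8.000: state=(1.405, 1.101)
t=9.000: state=(1.270, 1.222)
t=10.000: state=(1.114, 1.316)
t=11.000: state=(0.918, 1.382)
t=12.000: state=(0.627, 1.414)
t=13.000: state=(0.062, 1.398)
t=14.000: state=(-1.189, 1.284)
t=15.000: state=(-1.914, 1.050)
t=16.000: state=(-1.902, 0.810)
t=16.020: state=(-1.900, 0.805)
largest grid value and its neighbours: w(12.240)=1.41591, w(12.260)=1.41591, w(12.280)=1.41590
parabola through these three points peaks at t≈12.258 with w≈1.41591

max w = 1.416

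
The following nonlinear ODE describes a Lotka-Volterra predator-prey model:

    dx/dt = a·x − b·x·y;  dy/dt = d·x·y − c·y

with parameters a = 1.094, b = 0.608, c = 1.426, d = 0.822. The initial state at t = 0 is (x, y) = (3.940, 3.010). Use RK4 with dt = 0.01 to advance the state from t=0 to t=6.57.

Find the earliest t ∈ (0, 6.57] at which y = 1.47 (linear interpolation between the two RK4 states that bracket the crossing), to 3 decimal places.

t=0.000: state=(3.940, 3.010)
step 1 (dt=0.01): k1=(-2.900, 5.456), k2=(-2.955, 5.469), k3=(-2.955, 5.469), k4=(-3.008, 5.481); state += dt/6·(k1+2k2+2k3+k4)
t=0.010: state=(3.910, 3.065)
t=0.020: state=(3.880, 3.120)
t=0.030: state=(3.848, 3.175)
continuing one RK4 step at a time; state shown every 25 steps (Δt=0.25):
t=0.250: state=(2.959, 4.312)
t=0.500: state=(1.901, 4.954)
t=0.750: state=(1.186, 4.731)
t=1.000: state=(0.798, 4.044)
t=1.250: state=(0.602, 3.261)
t=1.500: state=(0.509, 2.556)
t=1.750: state=(0.475, 1.979)
t=2.000: state=(0.479, 1.527)
t=2.030: state=(0.482, 1.481)
next step: t=2.040: state=(0.483, 1.466) — y has crossed 1.47
linear interpolation between t=2.030 (1.48086) and t=2.040 (1.46570) → t≈2.037

t = 2.037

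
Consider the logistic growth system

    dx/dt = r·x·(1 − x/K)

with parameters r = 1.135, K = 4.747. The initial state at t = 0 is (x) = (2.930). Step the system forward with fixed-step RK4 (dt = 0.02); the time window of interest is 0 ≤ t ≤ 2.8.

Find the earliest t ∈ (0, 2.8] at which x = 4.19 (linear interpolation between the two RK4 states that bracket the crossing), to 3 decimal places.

t=0.000: state=(2.930)
step 1 (dt=0.02): k1=(1.273), k2=(1.269), k3=(1.269), k4=(1.266); state += dt/6·(k1+2k2+2k3+k4)
t=0.020: state=(2.955)
t=0.040: state=(2.981)
t=0.060: state=(3.006)
continuing one RK4 step at a time; state shown every 5 steps (Δt=0.1):
t=0.100: state=(3.055)
t=0.200: state=(3.177)
t=0.300: state=(3.294)
t=0.400: state=(3.406)
t=0.500: state=(3.512)
t=0.600: state=(3.613)
t=0.700: state=(3.708)
t=0.800: state=(3.797)
t=0.900: state=(3.881)
t=1.000: state=(3.958)
t=1.100: state=(4.030)
t=1.200: state=(4.096)
t=1.300: state=(4.157)
t=1.340: state=(4.181)
next step: t=1.360: state=(4.192) — x has crossed 4.19
linear interpolation between t=1.340 (4.18050) and t=1.360 (4.19173) → t≈1.357

t = 1.357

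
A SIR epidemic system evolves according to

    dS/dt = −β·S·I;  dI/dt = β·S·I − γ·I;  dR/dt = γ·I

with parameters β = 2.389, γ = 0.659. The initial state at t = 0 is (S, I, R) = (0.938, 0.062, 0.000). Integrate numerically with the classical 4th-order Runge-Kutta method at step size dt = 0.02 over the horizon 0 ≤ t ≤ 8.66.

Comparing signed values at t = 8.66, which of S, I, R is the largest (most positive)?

largest component: R

t=0.000: state=(0.938, 0.062, 0.000)
step 1 (dt=0.02): k1=(-0.139, 0.098, 0.041), k2=(-0.141, 0.099, 0.042), k3=(-0.141, 0.099, 0.042), k4=(-0.143, 0.101, 0.042); state += dt/6·(k1+2k2+2k3+k4)
t=0.020: state=(0.935, 0.064, 0.001)
t=0.040: state=(0.932, 0.066, 0.002)
t=0.060: state=(0.929, 0.068, 0.003)
continuing one RK4 step at a time; state shown every 25 steps (Δt=0.5):
t=0.500: state=(0.840, 0.130, 0.031)
t=1.000: state=(0.678, 0.232, 0.089)
t=1.500: state=(0.482, 0.334, 0.184)
t=2.000: state=(0.312, 0.384, 0.304)
t=2.500: state=(0.197, 0.373, 0.430)
t=3.000: state=(0.130, 0.325, 0.546)
t=3.500: state=(0.091, 0.266, 0.643)
t=4.000: state=(0.069, 0.210, 0.721)
t=4.500: state=(0.055, 0.163, 0.782)
t=5.000: state=(0.046, 0.124, 0.829)
t=5.500: state=(0.041, 0.094, 0.865)
t=6.000: state=(0.037, 0.071, 0.892)
t=6.500: state=(0.034, 0.053, 0.912)
t=7.000: state=(0.032, 0.040, 0.928)
t=7.500: state=(0.031, 0.030, 0.939)
t=8.000: state=(0.030, 0.022, 0.948)
t=8.500: state=(0.030, 0.017, 0.954)
t=8.660: state=(0.029, 0.015, 0.956)
compare at T: S=0.029, I=0.015, R=0.956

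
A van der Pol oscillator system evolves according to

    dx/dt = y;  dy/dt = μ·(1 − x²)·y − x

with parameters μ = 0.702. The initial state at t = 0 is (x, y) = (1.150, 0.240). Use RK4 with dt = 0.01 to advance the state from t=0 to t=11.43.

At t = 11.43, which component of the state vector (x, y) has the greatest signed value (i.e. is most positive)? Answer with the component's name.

t=0.000: state=(1.150, 0.240)
step 1 (dt=0.01): k1=(0.240, -1.204), k2=(0.234, -1.205), k3=(0.234, -1.205), k4=(0.228, -1.205); state += dt/6·(k1+2k2+2k3+k4)
t=0.010: state=(1.152, 0.228)
t=0.020: state=(1.155, 0.216)
t=0.030: state=(1.157, 0.204)
continuing one RK4 step at a time; state shown every 50 steps (Δt=0.5):
t=0.500: state=(1.123, -0.335)
t=1.000: state=(0.828, -0.842)
t=1.500: state=(0.274, -1.389)
t=2.000: state=(-0.556, -1.867)
t=2.500: state=(-1.418, -1.340)
t=3.000: state=(-1.774, -0.127)
t=3.500: state=(-1.643, 0.566)
t=4.000: state=(-1.252, 0.993)
t=4.500: state=(-0.635, 1.510)
t=5.000: state=(0.293, 2.195)
t=5.500: state=(1.402, 1.905)
t=6.000: state=(1.953, 0.321)
t=6.500: state=(1.874, -0.504)
t=7.000: state=(1.519, -0.891)
t=7.500: state=(0.978, -1.302)
t=8.000: state=(0.176, -1.949)
t=8.500: state=(-0.946, -2.354)
t=9.000: state=(-1.843, -0.990)
t=9.500: state=(-1.982, 0.252)
t=10.000: state=(-1.719, 0.738)
t=10.500: state=(-1.263, 1.094)
t=11.000: state=(-0.597, 1.616)
t=11.430: state=(0.231, 2.233)
compare at T: x=0.231, y=2.233

largest component: y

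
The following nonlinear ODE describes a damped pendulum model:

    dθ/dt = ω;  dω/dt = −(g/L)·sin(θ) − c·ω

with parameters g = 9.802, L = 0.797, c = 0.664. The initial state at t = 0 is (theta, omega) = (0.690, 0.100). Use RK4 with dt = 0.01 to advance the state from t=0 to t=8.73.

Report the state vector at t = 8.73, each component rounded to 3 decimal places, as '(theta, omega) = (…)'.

t=0.000: state=(0.690, 0.100)
step 1 (dt=0.01): k1=(0.100, -7.895), k2=(0.061, -7.873), k3=(0.061, -7.872), k4=(0.021, -7.848); state += dt/6·(k1+2k2+2k3+k4)
t=0.010: state=(0.691, 0.021)
t=0.020: state=(0.690, -0.057)
t=0.030: state=(0.689, -0.135)
continuing one RK4 step at a time; state shown every 50 steps (Δt=0.5):
t=0.500: state=(0.010, -2.028)
t=1.000: state=(-0.493, 0.380)
t=1.500: state=(0.116, 1.361)
t=2.000: state=(0.322, -0.627)
t=2.500: state=(-0.170, -0.806)
t=3.000: state=(-0.184, 0.675)
t=3.500: state=(0.174, 0.388)
t=4.000: state=(0.082, -0.596)
t=4.500: state=(-0.148, -0.107)
t=5.000: state=(-0.016, 0.459)
t=5.500: state=(0.111, -0.057)
t=6.000: state=(-0.021, -0.312)
t=6.500: state=(-0.073, 0.132)
t=7.000: state=(0.037, 0.185)
t=7.500: state=(0.042, -0.149)
t=8.000: state=(-0.039, -0.089)
t=8.500: state=(-0.019, 0.133)
t=8.730: state=(0.012, 0.121)

(theta, omega) = (0.012, 0.121)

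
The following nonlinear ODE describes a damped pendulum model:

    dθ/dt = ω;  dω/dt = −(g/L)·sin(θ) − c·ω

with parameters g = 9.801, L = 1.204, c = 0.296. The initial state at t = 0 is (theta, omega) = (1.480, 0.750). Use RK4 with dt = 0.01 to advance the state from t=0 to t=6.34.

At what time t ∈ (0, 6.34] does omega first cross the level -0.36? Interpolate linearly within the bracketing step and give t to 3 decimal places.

t = 0.136

t=0.000: state=(1.480, 0.750)
step 1 (dt=0.01): k1=(0.750, -8.329), k2=(0.708, -8.319), k3=(0.708, -8.319), k4=(0.667, -8.309); state += dt/6·(k1+2k2+2k3+k4)
t=0.010: state=(1.487, 0.667)
t=0.020: state=(1.493, 0.584)
t=0.030: state=(1.499, 0.501)
t=0.130: state=(1.508, -0.314)
next step: t=0.140: state=(1.504, -0.394) — omega has crossed -0.36
linear interpolation between t=0.130 (-0.31420) and t=0.140 (-0.39439) → t≈0.136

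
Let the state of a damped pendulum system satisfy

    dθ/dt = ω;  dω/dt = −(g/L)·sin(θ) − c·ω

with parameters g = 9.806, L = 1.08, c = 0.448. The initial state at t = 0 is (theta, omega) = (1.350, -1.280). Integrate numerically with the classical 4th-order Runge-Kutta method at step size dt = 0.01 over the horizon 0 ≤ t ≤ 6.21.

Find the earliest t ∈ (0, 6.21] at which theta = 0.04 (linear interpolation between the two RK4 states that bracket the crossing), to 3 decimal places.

t=0.000: state=(1.350, -1.280)
step 1 (dt=0.01): k1=(-1.280, -8.286), k2=(-1.321, -8.254), k3=(-1.321, -8.254), k4=(-1.363, -8.222); state += dt/6·(k1+2k2+2k3+k4)
t=0.010: state=(1.337, -1.363)
t=0.020: state=(1.323, -1.444)
t=0.030: state=(1.308, -1.526)
continuing one RK4 step at a time; state shown every 25 steps (Δt=0.25):
t=0.250: state=(0.794, -3.037)
t=0.470: state=(0.048, -3.516)
next step: t=0.480: state=(0.013, -3.503) — theta has crossed 0.04
linear interpolation between t=0.470 (0.04787) and t=0.480 (0.01277) → t≈0.472

t = 0.472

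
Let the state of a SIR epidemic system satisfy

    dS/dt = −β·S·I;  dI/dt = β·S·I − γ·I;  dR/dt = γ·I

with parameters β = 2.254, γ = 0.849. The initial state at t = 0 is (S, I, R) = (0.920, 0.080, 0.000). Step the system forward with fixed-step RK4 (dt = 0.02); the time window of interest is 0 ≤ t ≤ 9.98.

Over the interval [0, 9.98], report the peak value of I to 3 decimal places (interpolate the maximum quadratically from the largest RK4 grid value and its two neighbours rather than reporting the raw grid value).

t=0.000: state=(0.920, 0.080, 0.000)
step 1 (dt=0.02): k1=(-0.166, 0.098, 0.068), k2=(-0.168, 0.099, 0.069), k3=(-0.168, 0.099, 0.069), k4=(-0.169, 0.100, 0.070); state += dt/6·(k1+2k2+2k3+k4)
t=0.020: state=(0.917, 0.082, 0.001)
t=0.040: state=(0.913, 0.084, 0.003)
t=0.060: state=(0.910, 0.086, 0.004)
continuing one RK4 step at a time; state shown every 25 steps (Δt=0.5):
t=0.500: state=(0.814, 0.140, 0.046)
t=1.000: state=(0.668, 0.211, 0.120)
t=1.500: state=(0.509, 0.268, 0.223)
t=2.000: state=(0.371, 0.287, 0.342)
t=2.500: state=(0.270, 0.268, 0.461)
t=3.000: state=(0.204, 0.229, 0.567)
t=3.500: state=(0.162, 0.183, 0.655)
t=4.000: state=(0.135, 0.142, 0.724)
t=4.500: state=(0.117, 0.107, 0.776)
t=5.000: state=(0.106, 0.079, 0.815)
t=5.500: state=(0.098, 0.058, 0.844)
t=6.000: state=(0.092, 0.042, 0.865)
t=6.500: state=(0.089, 0.031, 0.881)
t=7.000: state=(0.086, 0.022, 0.892)
t=7.500: state=(0.084, 0.016, 0.900)
t=8.000: state=(0.083, 0.011, 0.905)
t=8.500: state=(0.082, 0.008, 0.910)
t=9.000: state=(0.082, 0.006, 0.913)
t=9.500: state=(0.081, 0.004, 0.915)
t=9.980: state=(0.081, 0.003, 0.916)
largest grid value and its neighbours: I(1.960)=0.28695, I(1.980)=0.28697, I(2.000)=0.28692
parabola through these three points peaks at t≈1.975 with I≈0.28697

max I = 0.287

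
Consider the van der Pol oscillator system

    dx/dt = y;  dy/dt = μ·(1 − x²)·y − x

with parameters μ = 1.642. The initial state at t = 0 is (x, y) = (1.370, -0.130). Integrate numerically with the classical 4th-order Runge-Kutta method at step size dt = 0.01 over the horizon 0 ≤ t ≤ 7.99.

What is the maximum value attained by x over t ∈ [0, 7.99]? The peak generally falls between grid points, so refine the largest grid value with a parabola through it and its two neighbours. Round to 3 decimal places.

t=0.000: state=(1.370, -0.130)
step 1 (dt=0.01): k1=(-0.130, -1.183), k2=(-0.136, -1.174), k3=(-0.136, -1.174), k4=(-0.142, -1.165); state += dt/6·(k1+2k2+2k3+k4)
t=0.010: state=(1.369, -0.142)
t=0.020: state=(1.367, -0.153)
t=0.030: state=(1.366, -0.165)
continuing one RK4 step at a time; state shown every 50 steps (Δt=0.5):
t=0.500: state=(1.184, -0.584)
t=1.000: state=(0.776, -1.102)
t=1.500: state=(-0.048, -2.408)
t=2.000: state=(-1.530, -2.492)
t=2.500: state=(-1.994, 0.058)
t=3.000: state=(-1.852, 0.399)
t=3.500: state=(-1.624, 0.512)
t=4.000: state=(-1.331, 0.681)
t=4.500: state=(-0.910, 1.062)
t=5.000: state=(-0.149, 2.189)
t=5.500: state=(1.344, 3.034)
t=6.000: state=(2.015, 0.080)
t=6.500: state=(1.901, -0.376)
t=7.000: state=(1.685, -0.486)
t=7.500: state=(1.409, -0.630)
t=7.990: state=(1.039, -0.925)
largest grid value and its neighbours: x(6.030)=2.01673, x(6.040)=2.01675, x(6.050)=2.01658
parabola through these three points peaks at t≈6.036 with x≈2.01677

max x = 2.017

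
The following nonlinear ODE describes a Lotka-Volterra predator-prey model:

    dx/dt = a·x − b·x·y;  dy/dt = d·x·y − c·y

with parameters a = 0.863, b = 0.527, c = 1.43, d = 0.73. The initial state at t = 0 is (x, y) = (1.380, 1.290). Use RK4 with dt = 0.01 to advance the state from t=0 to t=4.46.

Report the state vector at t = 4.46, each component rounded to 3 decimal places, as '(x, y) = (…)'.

t=0.000: state=(1.380, 1.290)
step 1 (dt=0.01): k1=(0.253, -0.545), k2=(0.255, -0.543), k3=(0.255, -0.543), k4=(0.257, -0.540); state += dt/6·(k1+2k2+2k3+k4)
t=0.010: state=(1.383, 1.285)
t=0.020: state=(1.385, 1.279)
t=0.030: state=(1.388, 1.274)
continuing one RK4 step at a time; state shown every 20 steps (Δt=0.2):
t=0.200: state=(1.439, 1.190)
t=0.400: state=(1.515, 1.109)
t=0.600: state=(1.608, 1.047)
t=0.800: state=(1.715, 1.002)
t=1.000: state=(1.837, 0.975)
t=1.200: state=(1.971, 0.968)
t=1.400: state=(2.114, 0.979)
t=1.600: state=(2.263, 1.013)
t=1.800: state=(2.410, 1.070)
t=2.000: state=(2.548, 1.155)
t=2.200: state=(2.665, 1.270)
t=2.400: state=(2.750, 1.417)
t=2.600: state=(2.789, 1.596)
t=2.800: state=(2.772, 1.801)
t=3.000: state=(2.694, 2.018)
t=3.200: state=(2.559, 2.226)
t=3.400: state=(2.382, 2.399)
t=3.600: state=(2.184, 2.516)
t=3.800: state=(1.985, 2.562)
t=4.000: state=(1.802, 2.537)
t=4.200: state=(1.646, 2.450)
t=4.400: state=(1.520, 2.319)
t=4.460: state=(1.489, 2.273)

(x, y) = (1.489, 2.273)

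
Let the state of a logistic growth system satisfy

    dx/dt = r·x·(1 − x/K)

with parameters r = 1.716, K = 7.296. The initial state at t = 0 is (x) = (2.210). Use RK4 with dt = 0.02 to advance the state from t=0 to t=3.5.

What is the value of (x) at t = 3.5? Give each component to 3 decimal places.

(x) = (7.255)

t=0.000: state=(2.210)
step 1 (dt=0.02): k1=(2.644), k2=(2.661), k3=(2.661), k4=(2.679); state += dt/6·(k1+2k2+2k3+k4)
t=0.020: state=(2.263)
t=0.040: state=(2.317)
t=0.060: state=(2.372)
continuing one RK4 step at a time; state shown every 10 steps (Δt=0.2):
t=0.200: state=(2.771)
t=0.400: state=(3.380)
t=0.600: state=(4.005)
t=0.800: state=(4.609)
t=1.000: state=(5.161)
t=1.200: state=(5.640)
t=1.400: state=(6.038)
t=1.600: state=(6.357)
t=1.800: state=(6.604)
t=2.000: state=(6.791)
t=2.200: state=(6.930)
t=2.400: state=(7.033)
t=2.600: state=(7.107)
t=2.800: state=(7.161)
t=3.000: state=(7.200)
t=3.200: state=(7.227)
t=3.400: state=(7.247)
t=3.500: state=(7.255)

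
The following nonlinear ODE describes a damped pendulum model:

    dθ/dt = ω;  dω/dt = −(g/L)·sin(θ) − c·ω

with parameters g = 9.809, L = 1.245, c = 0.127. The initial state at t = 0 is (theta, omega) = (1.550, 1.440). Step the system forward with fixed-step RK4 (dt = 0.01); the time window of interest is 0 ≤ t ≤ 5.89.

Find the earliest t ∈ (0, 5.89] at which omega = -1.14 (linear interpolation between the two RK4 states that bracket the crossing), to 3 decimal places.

t = 0.328

t=0.000: state=(1.550, 1.440)
step 1 (dt=0.01): k1=(1.440, -8.060), k2=(1.400, -8.056), k3=(1.400, -8.056), k4=(1.359, -8.051); state += dt/6·(k1+2k2+2k3+k4)
t=0.010: state=(1.564, 1.359)
t=0.020: state=(1.577, 1.279)
t=0.030: state=(1.590, 1.199)
continuing one RK4 step at a time; state shown every 20 steps (Δt=0.2):
t=0.200: state=(1.678, -0.147)
t=0.320: state=(1.605, -1.080)
next step: t=0.330: state=(1.594, -1.157) — omega has crossed -1.14
linear interpolation between t=0.320 (-1.07985) and t=0.330 (-1.15719) → t≈0.328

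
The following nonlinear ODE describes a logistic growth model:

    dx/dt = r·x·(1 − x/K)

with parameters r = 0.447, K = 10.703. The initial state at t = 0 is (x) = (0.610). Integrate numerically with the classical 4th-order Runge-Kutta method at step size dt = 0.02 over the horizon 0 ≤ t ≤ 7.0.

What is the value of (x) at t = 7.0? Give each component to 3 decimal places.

(x) = (6.208)

t=0.000: state=(0.610)
step 1 (dt=0.02): k1=(0.257), k2=(0.258), k3=(0.258), k4=(0.259); state += dt/6·(k1+2k2+2k3+k4)
t=0.020: state=(0.615)
t=0.040: state=(0.620)
t=0.060: state=(0.626)
continuing one RK4 step at a time; state shown every 25 steps (Δt=0.5):
t=0.500: state=(0.752)
t=1.000: state=(0.924)
t=1.500: state=(1.131)
t=2.000: state=(1.378)
t=2.500: state=(1.669)
t=3.000: state=(2.009)
t=3.500: state=(2.399)
t=4.000: state=(2.840)
t=4.500: state=(3.330)
t=5.000: state=(3.864)
t=5.500: state=(4.431)
t=6.000: state=(5.020)
t=6.500: state=(5.617)
t=7.000: state=(6.208)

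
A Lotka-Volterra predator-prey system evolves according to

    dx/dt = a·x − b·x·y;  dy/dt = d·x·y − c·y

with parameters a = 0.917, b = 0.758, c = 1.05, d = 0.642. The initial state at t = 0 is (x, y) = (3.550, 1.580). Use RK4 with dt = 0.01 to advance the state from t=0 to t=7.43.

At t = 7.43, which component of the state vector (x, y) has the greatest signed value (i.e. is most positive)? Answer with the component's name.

largest component: y

t=0.000: state=(3.550, 1.580)
step 1 (dt=0.01): k1=(-0.996, 1.942), k2=(-1.021, 1.949), k3=(-1.021, 1.949), k4=(-1.046, 1.955); state += dt/6·(k1+2k2+2k3+k4)
t=0.010: state=(3.540, 1.599)
t=0.020: state=(3.529, 1.619)
t=0.030: state=(3.518, 1.639)
continuing one RK4 step at a time; state shown every 25 steps (Δt=0.25):
t=0.250: state=(3.155, 2.089)
t=0.500: state=(2.552, 2.544)
t=0.750: state=(1.927, 2.801)
t=1.000: state=(1.419, 2.812)
t=1.250: state=(1.063, 2.634)
t=1.500: state=(0.832, 2.355)
t=1.750: state=(0.690, 2.045)
t=2.000: state=(0.606, 1.744)
t=2.250: state=(0.562, 1.473)
t=2.500: state=(0.547, 1.238)
t=2.750: state=(0.555, 1.040)
t=3.000: state=(0.582, 0.876)
t=3.250: state=(0.629, 0.742)
t=3.500: state=(0.694, 0.635)
t=3.750: state=(0.781, 0.549)
t=4.000: state=(0.891, 0.483)
t=4.250: state=(1.027, 0.433)
t=4.500: state=(1.194, 0.398)
t=4.750: state=(1.396, 0.377)
t=5.000: state=(1.636, 0.369)
t=5.250: state=(1.918, 0.377)
t=5.500: state=(2.240, 0.405)
t=5.750: state=(2.597, 0.459)
t=6.000: state=(2.970, 0.552)
t=6.250: state=(3.320, 0.704)
t=6.500: state=(3.578, 0.944)
t=6.750: state=(3.645, 1.300)
t=7.000: state=(3.432, 1.772)
t=7.250: state=(2.939, 2.279)
t=7.430: state=(2.485, 2.582)
compare at T: x=2.485, y=2.582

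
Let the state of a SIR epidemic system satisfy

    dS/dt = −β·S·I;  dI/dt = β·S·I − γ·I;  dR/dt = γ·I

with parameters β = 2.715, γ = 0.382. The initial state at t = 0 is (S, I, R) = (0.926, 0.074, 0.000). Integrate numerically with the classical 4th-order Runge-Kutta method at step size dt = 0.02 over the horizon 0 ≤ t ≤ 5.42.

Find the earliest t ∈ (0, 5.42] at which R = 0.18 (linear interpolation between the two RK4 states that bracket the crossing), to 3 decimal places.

t=0.000: state=(0.926, 0.074, 0.000)
step 1 (dt=0.02): k1=(-0.186, 0.158, 0.028), k2=(-0.190, 0.161, 0.029), k3=(-0.190, 0.161, 0.029), k4=(-0.193, 0.164, 0.029); state += dt/6·(k1+2k2+2k3+k4)
t=0.020: state=(0.922, 0.077, 0.001)
t=0.040: state=(0.918, 0.081, 0.001)
t=0.060: state=(0.914, 0.084, 0.002)
continuing one RK4 step at a time; state shown every 10 steps (Δt=0.2):
t=0.200: state=(0.881, 0.112, 0.007)
t=0.400: state=(0.818, 0.165, 0.017)
t=0.600: state=(0.735, 0.233, 0.033)
t=0.800: state=(0.634, 0.313, 0.053)
t=1.000: state=(0.522, 0.397, 0.081)
t=1.200: state=(0.412, 0.474, 0.114)
t=1.400: state=(0.313, 0.534, 0.153)
t=1.520: state=(0.262, 0.560, 0.178)
next step: t=1.540: state=(0.254, 0.564, 0.182) — R has crossed 0.18
linear interpolation between t=1.520 (0.17764) and t=1.540 (0.18193) → t≈1.531

t = 1.531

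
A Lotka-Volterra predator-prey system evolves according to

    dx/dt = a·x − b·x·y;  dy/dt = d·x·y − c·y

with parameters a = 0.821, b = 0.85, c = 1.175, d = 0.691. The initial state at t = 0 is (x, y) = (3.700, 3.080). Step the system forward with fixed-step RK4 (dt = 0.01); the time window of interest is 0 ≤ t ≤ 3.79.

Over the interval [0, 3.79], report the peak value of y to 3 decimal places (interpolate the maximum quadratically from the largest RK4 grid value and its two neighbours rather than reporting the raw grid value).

t=0.000: state=(3.700, 3.080)
step 1 (dt=0.01): k1=(-6.649, 4.256), k2=(-6.655, 4.214), k3=(-6.655, 4.213), k4=(-6.659, 4.170); state += dt/6·(k1+2k2+2k3+k4)
t=0.010: state=(3.633, 3.122)
t=0.020: state=(3.567, 3.163)
t=0.030: state=(3.500, 3.204)
continuing one RK4 step at a time; state shown every 20 steps (Δt=0.2):
t=0.200: state=(2.431, 3.711)
t=0.400: state=(1.499, 3.831)
t=0.600: state=(0.938, 3.571)
t=0.800: state=(0.624, 3.138)
t=1.000: state=(0.449, 2.669)
t=1.200: state=(0.349, 2.228)
t=1.400: state=(0.291, 1.841)
t=1.600: state=(0.258, 1.511)
t=1.800: state=(0.241, 1.237)
t=2.000: state=(0.235, 1.010)
t=2.200: state=(0.237, 0.825)
t=2.400: state=(0.246, 0.674)
t=2.600: state=(0.261, 0.552)
t=2.800: state=(0.283, 0.453)
t=3.000: state=(0.311, 0.373)
t=3.200: state=(0.346, 0.309)
t=3.400: state=(0.388, 0.257)
t=3.600: state=(0.440, 0.215)
t=3.790: state=(0.498, 0.183)
largest grid value and its neighbours: y(0.340)=3.84474, y(0.350)=3.84511, y(0.360)=3.84439
parabola through these three points peaks at t≈0.348 with y≈3.84513

max y = 3.845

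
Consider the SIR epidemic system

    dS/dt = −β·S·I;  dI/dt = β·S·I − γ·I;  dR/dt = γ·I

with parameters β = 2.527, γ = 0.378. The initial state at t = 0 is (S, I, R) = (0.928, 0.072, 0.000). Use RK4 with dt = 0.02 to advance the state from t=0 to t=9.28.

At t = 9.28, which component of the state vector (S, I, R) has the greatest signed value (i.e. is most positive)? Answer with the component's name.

largest component: R

t=0.000: state=(0.928, 0.072, 0.000)
step 1 (dt=0.02): k1=(-0.169, 0.142, 0.027), k2=(-0.172, 0.144, 0.028), k3=(-0.172, 0.144, 0.028), k4=(-0.175, 0.147, 0.028); state += dt/6·(k1+2k2+2k3+k4)
t=0.020: state=(0.925, 0.075, 0.001)
t=0.040: state=(0.921, 0.078, 0.001)
t=0.060: state=(0.917, 0.081, 0.002)
continuing one RK4 step at a time; state shown every 25 steps (Δt=0.5):
t=0.500: state=(0.798, 0.179, 0.023)
t=1.000: state=(0.572, 0.356, 0.072)
t=1.500: state=(0.327, 0.517, 0.156)
t=2.000: state=(0.162, 0.577, 0.261)
t=2.500: state=(0.079, 0.552, 0.369)
t=3.000: state=(0.041, 0.492, 0.468)
t=3.500: state=(0.023, 0.423, 0.554)
t=4.000: state=(0.014, 0.358, 0.628)
t=4.500: state=(0.009, 0.301, 0.690)
t=5.000: state=(0.007, 0.251, 0.742)
t=5.500: state=(0.005, 0.210, 0.785)
t=6.000: state=(0.004, 0.174, 0.822)
t=6.500: state=(0.003, 0.145, 0.852)
t=7.000: state=(0.003, 0.121, 0.877)
t=7.500: state=(0.002, 0.100, 0.898)
t=8.000: state=(0.002, 0.083, 0.915)
t=8.500: state=(0.002, 0.069, 0.929)
t=9.000: state=(0.002, 0.057, 0.941)
t=9.280: state=(0.002, 0.052, 0.947)
compare at T: S=0.002, I=0.052, R=0.947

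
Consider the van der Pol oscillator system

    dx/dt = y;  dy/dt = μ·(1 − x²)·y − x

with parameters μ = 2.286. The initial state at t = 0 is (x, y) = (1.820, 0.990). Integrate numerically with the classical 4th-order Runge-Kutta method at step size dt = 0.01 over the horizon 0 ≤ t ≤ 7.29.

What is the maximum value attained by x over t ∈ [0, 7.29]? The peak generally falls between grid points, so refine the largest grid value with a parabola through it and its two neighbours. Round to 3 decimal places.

t=0.000: state=(1.820, 0.990)
step 1 (dt=0.01): k1=(0.990, -7.053), k2=(0.955, -6.911), k3=(0.955, -6.913), k4=(0.921, -6.771); state += dt/6·(k1+2k2+2k3+k4)
t=0.010: state=(1.830, 0.921)
t=0.020: state=(1.838, 0.855)
t=0.030: state=(1.847, 0.791)
continuing one RK4 step at a time; state shown every 25 steps (Δt=0.25):
t=0.250: state=(1.914, -0.017)
t=0.500: state=(1.874, -0.252)
t=0.750: state=(1.801, -0.318)
t=1.000: state=(1.717, -0.355)
t=1.250: state=(1.624, -0.391)
t=1.500: state=(1.521, -0.437)
t=1.750: state=(1.404, -0.499)
t=2.000: state=(1.269, -0.590)
t=2.250: state=(1.105, -0.734)
t=2.500: state=(0.893, -0.984)
t=2.750: state=(0.593, -1.474)
t=3.000: state=(0.111, -2.512)
t=3.250: state=(-0.717, -4.056)
t=3.500: state=(-1.658, -2.711)
t=3.750: state=(-2.000, -0.397)
t=4.000: state=(-2.009, 0.169)
t=4.250: state=(-1.951, 0.274)
t=4.500: state=(-1.878, 0.307)
t=4.750: state=(-1.798, 0.332)
t=5.000: state=(-1.711, 0.360)
t=5.250: state=(-1.617, 0.395)
t=5.500: state=(-1.513, 0.441)
t=5.750: state=(-1.395, 0.505)
t=6.000: state=(-1.258, 0.598)
t=6.250: state=(-1.091, 0.747)
t=6.500: state=(-0.875, 1.009)
t=6.750: state=(-0.566, 1.525)
t=7.000: state=(-0.065, 2.618)
t=7.250: state=(0.790, 4.114)
t=7.290: state=(0.956, 4.168)
largest grid value and its neighbours: x(0.230)=1.91404, x(0.240)=1.91416, x(0.250)=1.91408
parabola through these three points peaks at t≈0.241 with x≈1.91416

max x = 1.914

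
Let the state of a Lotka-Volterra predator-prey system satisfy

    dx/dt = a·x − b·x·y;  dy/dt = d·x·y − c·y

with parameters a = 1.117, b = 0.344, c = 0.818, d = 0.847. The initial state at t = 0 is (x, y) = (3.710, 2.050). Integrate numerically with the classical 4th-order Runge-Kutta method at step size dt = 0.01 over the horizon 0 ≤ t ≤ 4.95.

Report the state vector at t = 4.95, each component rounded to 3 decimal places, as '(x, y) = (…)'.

t=0.000: state=(3.710, 2.050)
step 1 (dt=0.01): k1=(1.528, 4.765), k2=(1.500, 4.834), k3=(1.500, 4.834), k4=(1.472, 4.904); state += dt/6·(k1+2k2+2k3+k4)
t=0.010: state=(3.725, 2.098)
t=0.020: state=(3.739, 2.148)
t=0.030: state=(3.753, 2.199)
continuing one RK4 step at a time; state shown every 20 steps (Δt=0.2):
t=0.200: state=(3.871, 3.323)
t=0.400: state=(3.607, 5.354)
t=0.600: state=(2.860, 7.907)
t=0.800: state=(1.917, 10.059)
t=1.000: state=(1.152, 11.032)
t=1.200: state=(0.674, 10.893)
t=1.400: state=(0.408, 10.114)
t=1.600: state=(0.264, 9.079)
t=1.800: state=(0.183, 8.001)
t=2.000: state=(0.137, 6.978)
t=2.200: state=(0.109, 6.048)
t=2.400: state=(0.093, 5.224)
t=2.600: state=(0.083, 4.502)
t=2.800: state=(0.078, 3.874)
t=3.000: state=(0.076, 3.333)
t=3.200: state=(0.077, 2.867)
t=3.400: state=(0.080, 2.467)
t=3.600: state=(0.086, 2.124)
t=3.800: state=(0.093, 1.831)
t=4.000: state=(0.104, 1.581)
t=4.200: state=(0.117, 1.367)
t=4.400: state=(0.134, 1.186)
t=4.600: state=(0.156, 1.032)
t=4.800: state=(0.182, 0.902)
t=4.950: state=(0.206, 0.817)

(x, y) = (0.206, 0.817)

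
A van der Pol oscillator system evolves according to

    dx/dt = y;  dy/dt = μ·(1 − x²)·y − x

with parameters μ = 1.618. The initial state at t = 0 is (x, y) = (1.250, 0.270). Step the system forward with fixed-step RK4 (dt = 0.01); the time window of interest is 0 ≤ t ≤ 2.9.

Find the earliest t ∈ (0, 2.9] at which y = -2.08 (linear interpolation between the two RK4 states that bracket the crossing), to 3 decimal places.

t = 1.632

t=0.000: state=(1.250, 0.270)
step 1 (dt=0.01): k1=(0.270, -1.496), k2=(0.263, -1.492), k3=(0.263, -1.492), k4=(0.255, -1.487); state += dt/6·(k1+2k2+2k3+k4)
t=0.010: state=(1.253, 0.255)
t=0.020: state=(1.255, 0.240)
t=0.030: state=(1.257, 0.226)
continuing one RK4 step at a time; state shown every 10 steps (Δt=0.1):
t=0.100: state=(1.270, 0.125)
t=0.200: state=(1.275, -0.008)
t=0.300: state=(1.269, -0.128)
t=0.400: state=(1.250, -0.237)
t=0.500: state=(1.221, -0.336)
t=0.600: state=(1.183, -0.429)
t=0.700: state=(1.136, -0.518)
t=0.800: state=(1.079, -0.609)
t=0.900: state=(1.014, -0.703)
t=1.000: state=(0.939, -0.807)
t=1.100: state=(0.852, -0.924)
t=1.200: state=(0.753, -1.061)
t=1.300: state=(0.639, -1.226)
t=1.400: state=(0.507, -1.427)
t=1.500: state=(0.352, -1.673)
t=1.600: state=(0.170, -1.973)
t=1.630: state=(0.110, -2.073)
next step: t=1.640: state=(0.089, -2.108) — y has crossed -2.08
linear interpolation between t=1.630 (-2.07345) and t=1.640 (-2.10794) → t≈1.632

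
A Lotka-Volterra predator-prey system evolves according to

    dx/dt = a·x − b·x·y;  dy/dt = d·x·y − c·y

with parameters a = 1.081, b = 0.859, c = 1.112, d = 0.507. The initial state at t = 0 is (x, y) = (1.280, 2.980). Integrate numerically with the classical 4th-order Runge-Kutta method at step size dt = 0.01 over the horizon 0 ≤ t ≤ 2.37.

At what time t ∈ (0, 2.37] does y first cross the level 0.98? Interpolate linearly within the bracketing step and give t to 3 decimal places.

t = 1.486

t=0.000: state=(1.280, 2.980)
step 1 (dt=0.01): k1=(-1.893, -1.380), k2=(-1.871, -1.391), k3=(-1.871, -1.391), k4=(-1.850, -1.402); state += dt/6·(k1+2k2+2k3+k4)
t=0.010: state=(1.261, 2.966)
t=0.020: state=(1.243, 2.952)
t=0.030: state=(1.225, 2.938)
continuing one RK4 step at a time; state shown every 10 steps (Δt=0.1):
t=0.100: state=(1.111, 2.833)
t=0.200: state=(0.977, 2.672)
t=0.300: state=(0.872, 2.505)
t=0.400: state=(0.789, 2.338)
t=0.500: state=(0.724, 2.173)
t=0.600: state=(0.674, 2.015)
t=0.700: state=(0.636, 1.863)
t=0.800: state=(0.607, 1.720)
t=0.900: state=(0.587, 1.587)
t=1.000: state=(0.574, 1.462)
t=1.100: state=(0.567, 1.347)
t=1.200: state=(0.565, 1.240)
t=1.300: state=(0.568, 1.142)
t=1.400: state=(0.576, 1.052)
t=1.480: state=(0.586, 0.985)
next step: t=1.490: state=(0.587, 0.977) — y has crossed 0.98
linear interpolation between t=1.480 (0.98503) and t=1.490 (0.97704) → t≈1.486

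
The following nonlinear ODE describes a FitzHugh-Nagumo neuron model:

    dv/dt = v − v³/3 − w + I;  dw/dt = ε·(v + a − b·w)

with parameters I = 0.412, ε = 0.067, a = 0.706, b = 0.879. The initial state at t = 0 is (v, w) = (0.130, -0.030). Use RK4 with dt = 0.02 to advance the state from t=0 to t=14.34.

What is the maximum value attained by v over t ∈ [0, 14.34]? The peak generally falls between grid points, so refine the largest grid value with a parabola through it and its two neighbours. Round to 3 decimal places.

max v = 1.783

t=0.000: state=(0.130, -0.030)
step 1 (dt=0.02): k1=(0.571, 0.058), k2=(0.576, 0.058), k3=(0.576, 0.058), k4=(0.581, 0.058); state += dt/6·(k1+2k2+2k3+k4)
t=0.020: state=(0.142, -0.029)
t=0.040: state=(0.153, -0.028)
t=0.060: state=(0.165, -0.026)
continuing one RK4 step at a time; state shown every 25 steps (Δt=0.5):
t=0.500: state=(0.485, 0.004)
t=1.000: state=(0.968, 0.051)
t=1.500: state=(1.432, 0.113)
t=2.000: state=(1.692, 0.185)
t=2.500: state=(1.775, 0.261)
t=3.000: state=(1.780, 0.335)
t=3.500: state=(1.760, 0.407)
t=4.000: state=(1.731, 0.476)
t=4.500: state=(1.699, 0.542)
t=5.000: state=(1.665, 0.605)
t=5.500: state=(1.631, 0.666)
t=6.000: state=(1.596, 0.723)
t=6.500: state=(1.561, 0.777)
t=7.000: state=(1.524, 0.829)
t=7.500: state=(1.487, 0.878)
t=8.000: state=(1.449, 0.924)
t=8.500: state=(1.410, 0.968)
t=9.000: state=(1.369, 1.009)
t=9.500: state=(1.326, 1.048)
t=10.000: state=(1.282, 1.083)
t=10.500: state=(1.235, 1.117)
t=11.000: state=(1.184, 1.148)
t=11.500: state=(1.129, 1.176)
t=12.000: state=(1.069, 1.201)
t=12.500: state=(1.001, 1.224)
t=13.000: state=(0.922, 1.244)
t=13.500: state=(0.828, 1.260)
t=14.000: state=(0.710, 1.272)
t=14.340: state=(0.608, 1.278)
largest grid value and its neighbours: v(2.780)=1.78300, v(2.800)=1.78303, v(2.820)=1.78300
parabola through these three points peaks at t≈2.800 with v≈1.78303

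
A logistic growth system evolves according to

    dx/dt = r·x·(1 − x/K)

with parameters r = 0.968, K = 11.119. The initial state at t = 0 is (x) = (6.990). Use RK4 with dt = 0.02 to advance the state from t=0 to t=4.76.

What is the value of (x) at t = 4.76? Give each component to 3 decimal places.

(x) = (11.054)

t=0.000: state=(6.990)
step 1 (dt=0.02): k1=(2.513), k2=(2.506), k3=(2.506), k4=(2.500); state += dt/6·(k1+2k2+2k3+k4)
t=0.020: state=(7.040)
t=0.040: state=(7.090)
t=0.060: state=(7.140)
continuing one RK4 step at a time; state shown every 10 steps (Δt=0.2):
t=0.200: state=(7.479)
t=0.400: state=(7.936)
t=0.600: state=(8.357)
t=0.800: state=(8.739)
t=1.000: state=(9.081)
t=1.200: state=(9.384)
t=1.400: state=(9.649)
t=1.600: state=(9.879)
t=1.800: state=(10.077)
t=2.000: state=(10.246)
t=2.200: state=(10.389)
t=2.400: state=(10.511)
t=2.600: state=(10.613)
t=2.800: state=(10.699)
t=3.000: state=(10.770)
t=3.200: state=(10.830)
t=3.400: state=(10.880)
t=3.600: state=(10.921)
t=3.800: state=(10.956)
t=4.000: state=(10.984)
t=4.200: state=(11.007)
t=4.400: state=(11.027)
t=4.600: state=(11.043)
t=4.760: state=(11.054)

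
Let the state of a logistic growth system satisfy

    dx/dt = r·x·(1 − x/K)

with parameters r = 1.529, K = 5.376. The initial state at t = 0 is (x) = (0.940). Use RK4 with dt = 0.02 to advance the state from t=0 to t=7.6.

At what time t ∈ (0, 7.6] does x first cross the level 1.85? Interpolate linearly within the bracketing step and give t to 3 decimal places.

t=0.000: state=(0.940)
step 1 (dt=0.02): k1=(1.186), k2=(1.198), k3=(1.198), k4=(1.210); state += dt/6·(k1+2k2+2k3+k4)
t=0.020: state=(0.964)
t=0.040: state=(0.988)
t=0.060: state=(1.013)
continuing one RK4 step at a time; state shown every 25 steps (Δt=0.5):
t=0.500: state=(1.682)
t=0.580: state=(1.826)
next step: t=0.600: state=(1.863) — x has crossed 1.85
linear interpolation between t=0.580 (1.82601) and t=0.600 (1.86307) → t≈0.593

t = 0.593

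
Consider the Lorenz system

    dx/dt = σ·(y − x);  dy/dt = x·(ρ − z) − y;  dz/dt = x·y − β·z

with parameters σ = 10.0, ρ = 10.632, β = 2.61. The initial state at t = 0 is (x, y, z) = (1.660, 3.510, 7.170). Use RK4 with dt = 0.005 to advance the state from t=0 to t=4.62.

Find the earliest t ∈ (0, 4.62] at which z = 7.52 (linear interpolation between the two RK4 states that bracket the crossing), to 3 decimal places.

t = 0.315

t=0.000: state=(1.660, 3.510, 7.170)
step 1 (dt=0.005): k1=(18.500, 2.237, -12.887), k2=(18.093, 2.446, -12.631), k3=(18.109, 2.441, -12.635), k4=(17.717, 2.649, -12.383); state += dt/6·(k1+2k2+2k3+k4)
t=0.005: state=(1.751, 3.522, 7.107)
t=0.010: state=(1.837, 3.536, 7.046)
t=0.015: state=(1.921, 3.553, 6.988)
continuing one RK4 step at a time; state shown every 40 steps (Δt=0.2):
t=0.200: state=(4.076, 5.179, 6.337)
t=0.315: state=(5.405, 6.563, 7.515)
next step: t=0.320: state=(5.463, 6.614, 7.596) — z has crossed 7.52
linear interpolation between t=0.315 (7.51531) and t=0.320 (7.59572) → t≈0.315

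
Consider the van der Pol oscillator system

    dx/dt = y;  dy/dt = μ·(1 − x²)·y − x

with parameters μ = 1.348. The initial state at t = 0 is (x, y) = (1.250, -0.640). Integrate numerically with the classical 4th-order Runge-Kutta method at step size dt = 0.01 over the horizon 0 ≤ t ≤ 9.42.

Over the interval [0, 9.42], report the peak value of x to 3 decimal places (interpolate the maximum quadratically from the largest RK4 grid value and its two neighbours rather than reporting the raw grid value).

t=0.000: state=(1.250, -0.640)
step 1 (dt=0.01): k1=(-0.640, -0.765), k2=(-0.644, -0.766), k3=(-0.644, -0.766), k4=(-0.648, -0.766); state += dt/6·(k1+2k2+2k3+k4)
t=0.010: state=(1.244, -0.648)
t=0.020: state=(1.237, -0.655)
t=0.030: state=(1.230, -0.663)
continuing one RK4 step at a time; state shown every 50 steps (Δt=0.5):
t=0.500: state=(0.822, -1.117)
t=1.000: state=(0.039, -2.160)
t=1.500: state=(-1.313, -2.660)
t=2.000: state=(-1.982, -0.202)
t=2.500: state=(-1.884, 0.413)
t=3.000: state=(-1.632, 0.584)
t=3.500: state=(-1.292, 0.795)
t=4.000: state=(-0.798, 1.252)
t=4.500: state=(0.078, 2.407)
t=5.000: state=(1.488, 2.441)
t=5.500: state=(2.013, 0.037)
t=6.000: state=(1.878, -0.439)
t=6.500: state=(1.619, -0.595)
t=7.000: state=(1.273, -0.810)
t=7.500: state=(0.767, -1.287)
t=8.000: state=(-0.137, -2.484)
t=8.500: state=(-1.546, -2.303)
t=9.000: state=(-2.013, 0.013)
t=9.420: state=(-1.902, 0.416)
largest grid value and its neighbours: x(5.510)=2.01315, x(5.520)=2.01320, x(5.530)=2.01306
parabola through these three points peaks at t≈5.518 with x≈2.01321

max x = 2.013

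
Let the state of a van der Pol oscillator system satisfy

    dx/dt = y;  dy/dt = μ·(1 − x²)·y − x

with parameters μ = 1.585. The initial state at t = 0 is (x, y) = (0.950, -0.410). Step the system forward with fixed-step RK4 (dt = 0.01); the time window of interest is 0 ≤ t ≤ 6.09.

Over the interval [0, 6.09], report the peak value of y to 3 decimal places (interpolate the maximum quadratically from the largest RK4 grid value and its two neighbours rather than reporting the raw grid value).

max y = 3.321

t=0.000: state=(0.950, -0.410)
step 1 (dt=0.01): k1=(-0.410, -1.013), k2=(-0.415, -1.015), k3=(-0.415, -1.015), k4=(-0.420, -1.016); state += dt/6·(k1+2k2+2k3+k4)
t=0.010: state=(0.946, -0.420)
t=0.020: state=(0.942, -0.430)
t=0.030: state=(0.937, -0.441)
continuing one RK4 step at a time; state shown every 20 steps (Δt=0.2):
t=0.200: state=(0.847, -0.622)
t=0.400: state=(0.699, -0.871)
t=0.600: state=(0.493, -1.200)
t=0.800: state=(0.210, -1.663)
t=1.000: state=(-0.183, -2.282)
t=1.200: state=(-0.700, -2.838)
t=1.400: state=(-1.267, -2.645)
t=1.600: state=(-1.693, -1.532)
t=1.800: state=(-1.887, -0.491)
t=2.000: state=(-1.924, 0.047)
t=2.200: state=(-1.888, 0.279)
t=2.400: state=(-1.821, 0.388)
t=2.600: state=(-1.736, 0.454)
t=2.800: state=(-1.640, 0.509)
t=3.000: state=(-1.532, 0.568)
t=3.200: state=(-1.412, 0.640)
t=3.400: state=(-1.275, 0.734)
t=3.600: state=(-1.116, 0.865)
t=3.800: state=(-0.925, 1.056)
t=4.000: state=(-0.686, 1.349)
t=4.200: state=(-0.374, 1.809)
t=4.400: state=(0.053, 2.492)
t=4.600: state=(0.627, 3.206)
t=4.800: state=(1.278, 3.074)
t=5.000: state=(1.769, 1.722)
t=5.200: state=(1.980, 0.502)
t=5.400: state=(2.015, -0.065)
t=5.600: state=(1.976, -0.284)
t=5.800: state=(1.909, -0.377)
t=6.000: state=(1.828, -0.431)
t=6.090: state=(1.788, -0.451)
largest grid value and its neighbours: y(4.680)=3.32005, y(4.690)=3.32046, y(4.700)=3.31730
parabola through these three points peaks at t≈4.686 with y≈3.32072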